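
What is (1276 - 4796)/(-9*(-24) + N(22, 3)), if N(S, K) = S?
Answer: -1760/119 ≈ -14.790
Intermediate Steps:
(1276 - 4796)/(-9*(-24) + N(22, 3)) = (1276 - 4796)/(-9*(-24) + 22) = -3520/(216 + 22) = -3520/238 = -3520*1/238 = -1760/119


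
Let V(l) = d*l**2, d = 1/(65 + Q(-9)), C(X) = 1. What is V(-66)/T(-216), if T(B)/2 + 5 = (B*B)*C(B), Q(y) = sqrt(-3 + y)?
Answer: 12870/17969117 - 396*I*sqrt(3)/17969117 ≈ 0.00071623 - 3.8171e-5*I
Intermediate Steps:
d = 1/(65 + 2*I*sqrt(3)) (d = 1/(65 + sqrt(-3 - 9)) = 1/(65 + sqrt(-12)) = 1/(65 + 2*I*sqrt(3)) ≈ 0.015341 - 0.00081758*I)
T(B) = -10 + 2*B**2 (T(B) = -10 + 2*((B*B)*1) = -10 + 2*(B**2*1) = -10 + 2*B**2)
V(l) = l**2*(65/4237 - 2*I*sqrt(3)/4237) (V(l) = (65/4237 - 2*I*sqrt(3)/4237)*l**2 = l**2*(65/4237 - 2*I*sqrt(3)/4237))
V(-66)/T(-216) = ((65/4237)*(-66)**2 - 2/4237*I*sqrt(3)*(-66)**2)/(-10 + 2*(-216)**2) = ((65/4237)*4356 - 2/4237*I*sqrt(3)*4356)/(-10 + 2*46656) = (283140/4237 - 8712*I*sqrt(3)/4237)/(-10 + 93312) = (283140/4237 - 8712*I*sqrt(3)/4237)/93302 = (283140/4237 - 8712*I*sqrt(3)/4237)*(1/93302) = 12870/17969117 - 396*I*sqrt(3)/17969117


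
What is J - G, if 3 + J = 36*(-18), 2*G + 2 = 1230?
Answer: -1265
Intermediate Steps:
G = 614 (G = -1 + (½)*1230 = -1 + 615 = 614)
J = -651 (J = -3 + 36*(-18) = -3 - 648 = -651)
J - G = -651 - 1*614 = -651 - 614 = -1265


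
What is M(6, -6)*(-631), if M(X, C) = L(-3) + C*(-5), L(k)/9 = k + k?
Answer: 15144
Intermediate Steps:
L(k) = 18*k (L(k) = 9*(k + k) = 9*(2*k) = 18*k)
M(X, C) = -54 - 5*C (M(X, C) = 18*(-3) + C*(-5) = -54 - 5*C)
M(6, -6)*(-631) = (-54 - 5*(-6))*(-631) = (-54 + 30)*(-631) = -24*(-631) = 15144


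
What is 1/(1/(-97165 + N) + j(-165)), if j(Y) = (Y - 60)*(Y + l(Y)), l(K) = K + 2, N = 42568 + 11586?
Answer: 43011/3174211799 ≈ 1.3550e-5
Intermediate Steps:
N = 54154
l(K) = 2 + K
j(Y) = (-60 + Y)*(2 + 2*Y) (j(Y) = (Y - 60)*(Y + (2 + Y)) = (-60 + Y)*(2 + 2*Y))
1/(1/(-97165 + N) + j(-165)) = 1/(1/(-97165 + 54154) + (-120 - 118*(-165) + 2*(-165)²)) = 1/(1/(-43011) + (-120 + 19470 + 2*27225)) = 1/(-1/43011 + (-120 + 19470 + 54450)) = 1/(-1/43011 + 73800) = 1/(3174211799/43011) = 43011/3174211799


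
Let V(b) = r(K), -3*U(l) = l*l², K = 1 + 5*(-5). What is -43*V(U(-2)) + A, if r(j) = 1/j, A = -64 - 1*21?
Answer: -1997/24 ≈ -83.208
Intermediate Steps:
A = -85 (A = -64 - 21 = -85)
K = -24 (K = 1 - 25 = -24)
U(l) = -l³/3 (U(l) = -l*l²/3 = -l³/3)
V(b) = -1/24 (V(b) = 1/(-24) = -1/24)
-43*V(U(-2)) + A = -43*(-1/24) - 85 = 43/24 - 85 = -1997/24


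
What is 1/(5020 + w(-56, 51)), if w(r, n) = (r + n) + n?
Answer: 1/5066 ≈ 0.00019739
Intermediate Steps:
w(r, n) = r + 2*n (w(r, n) = (n + r) + n = r + 2*n)
1/(5020 + w(-56, 51)) = 1/(5020 + (-56 + 2*51)) = 1/(5020 + (-56 + 102)) = 1/(5020 + 46) = 1/5066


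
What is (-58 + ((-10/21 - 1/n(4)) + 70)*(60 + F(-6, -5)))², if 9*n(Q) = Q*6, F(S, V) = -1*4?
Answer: 130942249/9 ≈ 1.4549e+7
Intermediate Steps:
F(S, V) = -4
n(Q) = 2*Q/3 (n(Q) = (Q*6)/9 = (6*Q)/9 = 2*Q/3)
(-58 + ((-10/21 - 1/n(4)) + 70)*(60 + F(-6, -5)))² = (-58 + ((-10/21 - 1/((⅔)*4)) + 70)*(60 - 4))² = (-58 + ((-10*1/21 - 1/8/3) + 70)*56)² = (-58 + ((-10/21 - 1*3/8) + 70)*56)² = (-58 + ((-10/21 - 3/8) + 70)*56)² = (-58 + (-143/168 + 70)*56)² = (-58 + (11617/168)*56)² = (-58 + 11617/3)² = (11443/3)² = 130942249/9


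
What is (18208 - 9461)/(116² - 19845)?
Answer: -8747/6389 ≈ -1.3691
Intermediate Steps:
(18208 - 9461)/(116² - 19845) = 8747/(13456 - 19845) = 8747/(-6389) = 8747*(-1/6389) = -8747/6389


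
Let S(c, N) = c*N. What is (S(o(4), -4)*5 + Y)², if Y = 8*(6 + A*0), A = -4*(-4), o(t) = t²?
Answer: 73984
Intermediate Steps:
S(c, N) = N*c
A = 16
Y = 48 (Y = 8*(6 + 16*0) = 8*(6 + 0) = 8*6 = 48)
(S(o(4), -4)*5 + Y)² = (-4*4²*5 + 48)² = (-4*16*5 + 48)² = (-64*5 + 48)² = (-320 + 48)² = (-272)² = 73984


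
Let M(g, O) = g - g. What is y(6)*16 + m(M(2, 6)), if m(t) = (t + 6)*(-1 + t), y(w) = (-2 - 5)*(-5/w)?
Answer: 262/3 ≈ 87.333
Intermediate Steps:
M(g, O) = 0
y(w) = 35/w (y(w) = -(-35)/w = 35/w)
m(t) = (-1 + t)*(6 + t) (m(t) = (6 + t)*(-1 + t) = (-1 + t)*(6 + t))
y(6)*16 + m(M(2, 6)) = (35/6)*16 + (-6 + 0² + 5*0) = (35*(⅙))*16 + (-6 + 0 + 0) = (35/6)*16 - 6 = 280/3 - 6 = 262/3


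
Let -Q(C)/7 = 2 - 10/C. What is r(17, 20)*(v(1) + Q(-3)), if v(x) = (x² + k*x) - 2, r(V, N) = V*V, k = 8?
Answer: -26299/3 ≈ -8766.3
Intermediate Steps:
r(V, N) = V²
v(x) = -2 + x² + 8*x (v(x) = (x² + 8*x) - 2 = -2 + x² + 8*x)
Q(C) = -14 + 70/C (Q(C) = -7*(2 - 10/C) = -14 + 70/C)
r(17, 20)*(v(1) + Q(-3)) = 17²*((-2 + 1² + 8*1) + (-14 + 70/(-3))) = 289*((-2 + 1 + 8) + (-14 + 70*(-⅓))) = 289*(7 + (-14 - 70/3)) = 289*(7 - 112/3) = 289*(-91/3) = -26299/3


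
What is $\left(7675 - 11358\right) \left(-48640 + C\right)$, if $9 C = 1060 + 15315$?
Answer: $\frac{1551960955}{9} \approx 1.7244 \cdot 10^{8}$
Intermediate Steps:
$C = \frac{16375}{9}$ ($C = \frac{1060 + 15315}{9} = \frac{1}{9} \cdot 16375 = \frac{16375}{9} \approx 1819.4$)
$\left(7675 - 11358\right) \left(-48640 + C\right) = \left(7675 - 11358\right) \left(-48640 + \frac{16375}{9}\right) = \left(7675 - 11358\right) \left(- \frac{421385}{9}\right) = \left(-3683\right) \left(- \frac{421385}{9}\right) = \frac{1551960955}{9}$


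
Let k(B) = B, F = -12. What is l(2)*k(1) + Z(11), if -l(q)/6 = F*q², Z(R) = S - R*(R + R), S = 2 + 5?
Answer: 53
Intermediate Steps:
S = 7
Z(R) = 7 - 2*R² (Z(R) = 7 - R*(R + R) = 7 - R*2*R = 7 - 2*R²)
l(q) = 72*q² (l(q) = -(-72)*q² = 72*q²)
l(2)*k(1) + Z(11) = (72*2²)*1 + (7 - 2*11²) = (72*4)*1 + (7 - 2*121) = 288*1 + (7 - 242) = 288 - 235 = 53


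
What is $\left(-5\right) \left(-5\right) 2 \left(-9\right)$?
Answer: $-450$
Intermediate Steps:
$\left(-5\right) \left(-5\right) 2 \left(-9\right) = 25 \cdot 2 \left(-9\right) = 50 \left(-9\right) = -450$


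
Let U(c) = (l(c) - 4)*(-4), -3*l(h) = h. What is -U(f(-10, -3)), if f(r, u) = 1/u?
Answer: -140/9 ≈ -15.556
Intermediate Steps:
l(h) = -h/3
U(c) = 16 + 4*c/3 (U(c) = (-c/3 - 4)*(-4) = (-4 - c/3)*(-4) = 16 + 4*c/3)
-U(f(-10, -3)) = -(16 + (4/3)/(-3)) = -(16 + (4/3)*(-1/3)) = -(16 - 4/9) = -1*140/9 = -140/9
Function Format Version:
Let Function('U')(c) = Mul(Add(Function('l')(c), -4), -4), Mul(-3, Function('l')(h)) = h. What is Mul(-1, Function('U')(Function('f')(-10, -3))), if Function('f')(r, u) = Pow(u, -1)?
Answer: Rational(-140, 9) ≈ -15.556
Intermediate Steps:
Function('l')(h) = Mul(Rational(-1, 3), h)
Function('U')(c) = Add(16, Mul(Rational(4, 3), c)) (Function('U')(c) = Mul(Add(Mul(Rational(-1, 3), c), -4), -4) = Mul(Add(-4, Mul(Rational(-1, 3), c)), -4) = Add(16, Mul(Rational(4, 3), c)))
Mul(-1, Function('U')(Function('f')(-10, -3))) = Mul(-1, Add(16, Mul(Rational(4, 3), Pow(-3, -1)))) = Mul(-1, Add(16, Mul(Rational(4, 3), Rational(-1, 3)))) = Mul(-1, Add(16, Rational(-4, 9))) = Mul(-1, Rational(140, 9)) = Rational(-140, 9)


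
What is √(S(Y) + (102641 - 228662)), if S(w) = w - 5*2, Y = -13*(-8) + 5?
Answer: I*√125922 ≈ 354.85*I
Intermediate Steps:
Y = 109 (Y = 104 + 5 = 109)
S(w) = -10 + w (S(w) = w - 10 = -10 + w)
√(S(Y) + (102641 - 228662)) = √((-10 + 109) + (102641 - 228662)) = √(99 - 126021) = √(-125922) = I*√125922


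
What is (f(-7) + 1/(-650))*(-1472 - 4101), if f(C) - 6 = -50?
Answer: 159393373/650 ≈ 2.4522e+5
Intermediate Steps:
f(C) = -44 (f(C) = 6 - 50 = -44)
(f(-7) + 1/(-650))*(-1472 - 4101) = (-44 + 1/(-650))*(-1472 - 4101) = (-44 - 1/650)*(-5573) = -28601/650*(-5573) = 159393373/650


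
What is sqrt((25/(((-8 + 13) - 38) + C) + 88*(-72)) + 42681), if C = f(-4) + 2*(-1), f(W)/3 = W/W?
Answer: 7*sqrt(47470)/8 ≈ 190.64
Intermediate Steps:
f(W) = 3 (f(W) = 3*(W/W) = 3*1 = 3)
C = 1 (C = 3 + 2*(-1) = 3 - 2 = 1)
sqrt((25/(((-8 + 13) - 38) + C) + 88*(-72)) + 42681) = sqrt((25/(((-8 + 13) - 38) + 1) + 88*(-72)) + 42681) = sqrt((25/((5 - 38) + 1) - 6336) + 42681) = sqrt((25/(-33 + 1) - 6336) + 42681) = sqrt((25/(-32) - 6336) + 42681) = sqrt((25*(-1/32) - 6336) + 42681) = sqrt((-25/32 - 6336) + 42681) = sqrt(-202777/32 + 42681) = sqrt(1163015/32) = 7*sqrt(47470)/8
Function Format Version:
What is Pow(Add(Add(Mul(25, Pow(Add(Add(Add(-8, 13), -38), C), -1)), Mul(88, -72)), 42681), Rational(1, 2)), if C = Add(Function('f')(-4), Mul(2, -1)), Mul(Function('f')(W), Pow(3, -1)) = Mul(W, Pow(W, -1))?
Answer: Mul(Rational(7, 8), Pow(47470, Rational(1, 2))) ≈ 190.64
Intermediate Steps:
Function('f')(W) = 3 (Function('f')(W) = Mul(3, Mul(W, Pow(W, -1))) = Mul(3, 1) = 3)
C = 1 (C = Add(3, Mul(2, -1)) = Add(3, -2) = 1)
Pow(Add(Add(Mul(25, Pow(Add(Add(Add(-8, 13), -38), C), -1)), Mul(88, -72)), 42681), Rational(1, 2)) = Pow(Add(Add(Mul(25, Pow(Add(Add(Add(-8, 13), -38), 1), -1)), Mul(88, -72)), 42681), Rational(1, 2)) = Pow(Add(Add(Mul(25, Pow(Add(Add(5, -38), 1), -1)), -6336), 42681), Rational(1, 2)) = Pow(Add(Add(Mul(25, Pow(Add(-33, 1), -1)), -6336), 42681), Rational(1, 2)) = Pow(Add(Add(Mul(25, Pow(-32, -1)), -6336), 42681), Rational(1, 2)) = Pow(Add(Add(Mul(25, Rational(-1, 32)), -6336), 42681), Rational(1, 2)) = Pow(Add(Add(Rational(-25, 32), -6336), 42681), Rational(1, 2)) = Pow(Add(Rational(-202777, 32), 42681), Rational(1, 2)) = Pow(Rational(1163015, 32), Rational(1, 2)) = Mul(Rational(7, 8), Pow(47470, Rational(1, 2)))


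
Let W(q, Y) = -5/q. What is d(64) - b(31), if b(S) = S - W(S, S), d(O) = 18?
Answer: -408/31 ≈ -13.161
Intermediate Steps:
b(S) = S + 5/S (b(S) = S - (-5)/S = S + 5/S)
d(64) - b(31) = 18 - (31 + 5/31) = 18 - 1*966/31 = 18 - 966/31 = -408/31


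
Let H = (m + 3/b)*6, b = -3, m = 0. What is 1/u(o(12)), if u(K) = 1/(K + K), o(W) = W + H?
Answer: 12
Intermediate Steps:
H = -6 (H = (0 + 3/(-3))*6 = (0 + 3*(-⅓))*6 = (0 - 1)*6 = -1*6 = -6)
o(W) = -6 + W (o(W) = W - 6 = -6 + W)
u(K) = 1/(2*K)
1/u(o(12)) = 1/(1/(2*(-6 + 12))) = 1/((½)/6) = 1/((½)*(⅙)) = 1/(1/12) = 12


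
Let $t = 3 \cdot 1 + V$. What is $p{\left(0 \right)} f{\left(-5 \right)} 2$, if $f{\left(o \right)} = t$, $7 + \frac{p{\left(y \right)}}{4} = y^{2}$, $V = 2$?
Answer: $-280$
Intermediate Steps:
$t = 5$ ($t = 3 \cdot 1 + 2 = 3 + 2 = 5$)
$p{\left(y \right)} = -28 + 4 y^{2}$
$f{\left(o \right)} = 5$
$p{\left(0 \right)} f{\left(-5 \right)} 2 = \left(-28 + 4 \cdot 0^{2}\right) 5 \cdot 2 = \left(-28 + 4 \cdot 0\right) 5 \cdot 2 = \left(-28 + 0\right) 5 \cdot 2 = \left(-28\right) 5 \cdot 2 = \left(-140\right) 2 = -280$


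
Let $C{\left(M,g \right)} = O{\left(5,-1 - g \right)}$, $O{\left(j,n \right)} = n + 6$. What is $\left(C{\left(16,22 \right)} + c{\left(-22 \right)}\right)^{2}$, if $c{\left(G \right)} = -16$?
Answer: $1089$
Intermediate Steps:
$O{\left(j,n \right)} = 6 + n$
$C{\left(M,g \right)} = 5 - g$ ($C{\left(M,g \right)} = 6 - \left(1 + g\right) = 5 - g$)
$\left(C{\left(16,22 \right)} + c{\left(-22 \right)}\right)^{2} = \left(\left(5 - 22\right) - 16\right)^{2} = \left(-17 - 16\right)^{2} = \left(-33\right)^{2} = 1089$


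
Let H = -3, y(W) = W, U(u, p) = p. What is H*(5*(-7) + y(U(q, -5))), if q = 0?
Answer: 120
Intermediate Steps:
H*(5*(-7) + y(U(q, -5))) = -3*(5*(-7) - 5) = -3*(-35 - 5) = -3*(-40) = 120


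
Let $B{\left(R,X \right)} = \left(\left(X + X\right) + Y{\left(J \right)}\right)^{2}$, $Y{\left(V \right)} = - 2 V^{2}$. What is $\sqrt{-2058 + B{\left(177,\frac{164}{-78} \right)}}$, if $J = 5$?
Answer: $\frac{7 \sqrt{27322}}{39} \approx 29.668$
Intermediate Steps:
$B{\left(R,X \right)} = \left(-50 + 2 X\right)^{2}$ ($B{\left(R,X \right)} = \left(\left(X + X\right) - 2 \cdot 5^{2}\right)^{2} = \left(2 X - 50\right)^{2} = \left(-50 + 2 X\right)^{2}$)
$\sqrt{-2058 + B{\left(177,\frac{164}{-78} \right)}} = \sqrt{-2058 + 4 \left(-25 + \frac{164}{-78}\right)^{2}} = \sqrt{-2058 + 4 \left(-25 + 164 \left(- \frac{1}{78}\right)\right)^{2}} = \sqrt{-2058 + 4 \left(-25 - \frac{82}{39}\right)^{2}} = \sqrt{-2058 + 4 \left(- \frac{1057}{39}\right)^{2}} = \sqrt{-2058 + 4 \cdot \frac{1117249}{1521}} = \sqrt{-2058 + \frac{4468996}{1521}} = \sqrt{\frac{1338778}{1521}} = \frac{7 \sqrt{27322}}{39}$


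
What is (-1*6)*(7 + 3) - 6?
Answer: -66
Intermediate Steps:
(-1*6)*(7 + 3) - 6 = -6*10 - 6 = -60 - 6 = -66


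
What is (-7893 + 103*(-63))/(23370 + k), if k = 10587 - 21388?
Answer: -14382/12569 ≈ -1.1442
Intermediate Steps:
k = -10801
(-7893 + 103*(-63))/(23370 + k) = (-7893 + 103*(-63))/(23370 - 10801) = (-7893 - 6489)/12569 = -14382*1/12569 = -14382/12569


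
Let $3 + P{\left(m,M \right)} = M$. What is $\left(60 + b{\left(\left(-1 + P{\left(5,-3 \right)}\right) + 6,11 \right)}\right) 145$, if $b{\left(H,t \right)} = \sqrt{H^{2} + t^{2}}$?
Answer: $8700 + 145 \sqrt{122} \approx 10302.0$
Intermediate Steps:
$P{\left(m,M \right)} = -3 + M$
$\left(60 + b{\left(\left(-1 + P{\left(5,-3 \right)}\right) + 6,11 \right)}\right) 145 = \left(60 + \sqrt{\left(\left(-1 - 6\right) + 6\right)^{2} + 11^{2}}\right) 145 = \left(60 + \sqrt{\left(\left(-1 - 6\right) + 6\right)^{2} + 121}\right) 145 = \left(60 + \sqrt{\left(-7 + 6\right)^{2} + 121}\right) 145 = \left(60 + \sqrt{\left(-1\right)^{2} + 121}\right) 145 = \left(60 + \sqrt{1 + 121}\right) 145 = \left(60 + \sqrt{122}\right) 145 = 8700 + 145 \sqrt{122}$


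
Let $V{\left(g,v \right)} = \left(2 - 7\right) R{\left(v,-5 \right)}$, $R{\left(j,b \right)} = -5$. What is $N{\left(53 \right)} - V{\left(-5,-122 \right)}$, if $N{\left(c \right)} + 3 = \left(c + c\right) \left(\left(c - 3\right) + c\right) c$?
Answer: $578626$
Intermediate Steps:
$V{\left(g,v \right)} = 25$ ($V{\left(g,v \right)} = \left(2 - 7\right) \left(-5\right) = \left(-5\right) \left(-5\right) = 25$)
$N{\left(c \right)} = -3 + 2 c^{2} \left(-3 + 2 c\right)$ ($N{\left(c \right)} = -3 + \left(c + c\right) \left(\left(c - 3\right) + c\right) c = -3 + 2 c \left(\left(-3 + c\right) + c\right) c = -3 + 2 c \left(-3 + 2 c\right) c = -3 + 2 c^{2} \left(-3 + 2 c\right)$)
$N{\left(53 \right)} - V{\left(-5,-122 \right)} = \left(-3 - 6 \cdot 53^{2} + 4 \cdot 53^{3}\right) - 25 = \left(-3 - 16854 + 4 \cdot 148877\right) - 25 = \left(-3 - 16854 + 595508\right) - 25 = 578651 - 25 = 578626$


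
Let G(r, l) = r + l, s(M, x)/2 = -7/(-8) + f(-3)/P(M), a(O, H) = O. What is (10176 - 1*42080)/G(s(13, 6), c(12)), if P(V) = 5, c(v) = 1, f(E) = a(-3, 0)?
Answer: -638080/31 ≈ -20583.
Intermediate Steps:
f(E) = -3
s(M, x) = 11/20 (s(M, x) = 2*(-7/(-8) - 3/5) = 2*(-7*(-⅛) - 3*⅕) = 2*(7/8 - ⅗) = 2*(11/40) = 11/20)
G(r, l) = l + r
(10176 - 1*42080)/G(s(13, 6), c(12)) = (10176 - 1*42080)/(1 + 11/20) = (10176 - 42080)/(31/20) = -31904*20/31 = -638080/31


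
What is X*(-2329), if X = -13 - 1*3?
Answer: 37264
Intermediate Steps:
X = -16 (X = -13 - 3 = -16)
X*(-2329) = -16*(-2329) = 37264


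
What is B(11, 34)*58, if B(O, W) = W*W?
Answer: 67048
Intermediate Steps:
B(O, W) = W**2
B(11, 34)*58 = 34**2*58 = 1156*58 = 67048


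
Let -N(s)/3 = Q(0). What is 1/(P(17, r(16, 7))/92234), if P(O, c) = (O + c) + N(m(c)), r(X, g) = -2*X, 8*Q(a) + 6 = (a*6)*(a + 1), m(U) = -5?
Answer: -368936/51 ≈ -7234.0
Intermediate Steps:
Q(a) = -¾ + 3*a*(1 + a)/4 (Q(a) = -¾ + ((a*6)*(a + 1))/8 = -¾ + ((6*a)*(1 + a))/8 = -¾ + (6*a*(1 + a))/8 = -¾ + 3*a*(1 + a)/4)
N(s) = 9/4 (N(s) = -3*(-¾ + (¾)*0 + (¾)*0²) = -3*(-¾ + 0 + (¾)*0) = -3*(-¾ + 0 + 0) = -3*(-¾) = 9/4)
P(O, c) = 9/4 + O + c (P(O, c) = (O + c) + 9/4 = 9/4 + O + c)
1/(P(17, r(16, 7))/92234) = 1/((9/4 + 17 - 2*16)/92234) = 1/((9/4 + 17 - 32)*(1/92234)) = 1/(-51/4*1/92234) = 1/(-51/368936) = -368936/51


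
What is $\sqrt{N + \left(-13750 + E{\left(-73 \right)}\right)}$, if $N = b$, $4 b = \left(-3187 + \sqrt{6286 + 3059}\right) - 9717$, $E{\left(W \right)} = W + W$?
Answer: $\frac{\sqrt{-68488 + \sqrt{9345}}}{2} \approx 130.76 i$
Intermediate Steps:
$E{\left(W \right)} = 2 W$
$b = -3226 + \frac{\sqrt{9345}}{4}$ ($b = \frac{\left(-3187 + \sqrt{6286 + 3059}\right) - 9717}{4} = \frac{\left(-3187 + \sqrt{9345}\right) - 9717}{4} = \frac{-12904 + \sqrt{9345}}{4} = -3226 + \frac{\sqrt{9345}}{4} \approx -3201.8$)
$N = -3226 + \frac{\sqrt{9345}}{4} \approx -3201.8$
$\sqrt{N + \left(-13750 + E{\left(-73 \right)}\right)} = \sqrt{\left(-3226 + \frac{\sqrt{9345}}{4}\right) + \left(-13750 + 2 \left(-73\right)\right)} = \sqrt{\left(-3226 + \frac{\sqrt{9345}}{4}\right) - 13896} = \sqrt{-17122 + \frac{\sqrt{9345}}{4}}$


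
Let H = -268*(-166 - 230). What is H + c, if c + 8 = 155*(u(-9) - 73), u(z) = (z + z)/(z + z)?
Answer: 94960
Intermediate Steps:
u(z) = 1 (u(z) = (2*z)/((2*z)) = (2*z)*(1/(2*z)) = 1)
c = -11168 (c = -8 + 155*(1 - 73) = -8 + 155*(-72) = -8 - 11160 = -11168)
H = 106128 (H = -268*(-396) = 106128)
H + c = 106128 - 11168 = 94960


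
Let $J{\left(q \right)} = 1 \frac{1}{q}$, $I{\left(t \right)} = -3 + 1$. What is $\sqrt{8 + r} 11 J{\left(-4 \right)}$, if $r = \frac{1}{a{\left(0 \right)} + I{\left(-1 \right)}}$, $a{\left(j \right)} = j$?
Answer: $- \frac{11 \sqrt{30}}{8} \approx -7.5312$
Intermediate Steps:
$I{\left(t \right)} = -2$
$J{\left(q \right)} = \frac{1}{q}$
$r = - \frac{1}{2}$ ($r = \frac{1}{0 - 2} = \frac{1}{-2} = - \frac{1}{2} \approx -0.5$)
$\sqrt{8 + r} 11 J{\left(-4 \right)} = \frac{\sqrt{8 - \frac{1}{2}} \cdot 11}{-4} = \sqrt{\frac{15}{2}} \cdot 11 \left(- \frac{1}{4}\right) = \frac{\sqrt{30}}{2} \cdot 11 \left(- \frac{1}{4}\right) = \frac{11 \sqrt{30}}{2} \left(- \frac{1}{4}\right) = - \frac{11 \sqrt{30}}{8}$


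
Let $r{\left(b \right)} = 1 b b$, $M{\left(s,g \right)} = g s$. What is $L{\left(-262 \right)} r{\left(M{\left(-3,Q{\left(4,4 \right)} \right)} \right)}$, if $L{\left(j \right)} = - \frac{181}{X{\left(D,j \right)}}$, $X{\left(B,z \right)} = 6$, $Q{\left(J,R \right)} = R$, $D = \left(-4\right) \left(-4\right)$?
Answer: $-4344$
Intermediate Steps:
$D = 16$
$L{\left(j \right)} = - \frac{181}{6}$
$r{\left(b \right)} = b^{2}$ ($r{\left(b \right)} = b b = b^{2}$)
$L{\left(-262 \right)} r{\left(M{\left(-3,Q{\left(4,4 \right)} \right)} \right)} = - \frac{181 \left(4 \left(-3\right)\right)^{2}}{6} = - \frac{181 \left(-12\right)^{2}}{6} = \left(- \frac{181}{6}\right) 144 = -4344$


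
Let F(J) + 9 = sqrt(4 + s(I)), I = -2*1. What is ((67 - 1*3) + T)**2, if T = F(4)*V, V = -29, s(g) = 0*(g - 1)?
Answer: 71289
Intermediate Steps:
I = -2
s(g) = 0 (s(g) = 0*(-1 + g) = 0)
F(J) = -7 (F(J) = -9 + sqrt(4 + 0) = -9 + sqrt(4) = -9 + 2 = -7)
T = 203 (T = -7*(-29) = 203)
((67 - 1*3) + T)**2 = ((67 - 1*3) + 203)**2 = ((67 - 3) + 203)**2 = (64 + 203)**2 = 267**2 = 71289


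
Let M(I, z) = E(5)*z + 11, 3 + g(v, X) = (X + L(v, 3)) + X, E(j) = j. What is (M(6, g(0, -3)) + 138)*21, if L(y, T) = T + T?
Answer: 2814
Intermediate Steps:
L(y, T) = 2*T
g(v, X) = 3 + 2*X (g(v, X) = -3 + ((X + 2*3) + X) = -3 + ((X + 6) + X) = -3 + ((6 + X) + X) = -3 + (6 + 2*X) = 3 + 2*X)
M(I, z) = 11 + 5*z (M(I, z) = 5*z + 11 = 11 + 5*z)
(M(6, g(0, -3)) + 138)*21 = ((11 + 5*(3 + 2*(-3))) + 138)*21 = ((11 + 5*(3 - 6)) + 138)*21 = ((11 + 5*(-3)) + 138)*21 = ((11 - 15) + 138)*21 = (-4 + 138)*21 = 134*21 = 2814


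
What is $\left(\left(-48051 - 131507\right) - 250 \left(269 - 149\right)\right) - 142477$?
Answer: $-352035$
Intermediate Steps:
$\left(\left(-48051 - 131507\right) - 250 \left(269 - 149\right)\right) - 142477 = \left(\left(-48051 - 131507\right) - 30000\right) - 142477 = \left(-179558 - 30000\right) - 142477 = -209558 - 142477 = -352035$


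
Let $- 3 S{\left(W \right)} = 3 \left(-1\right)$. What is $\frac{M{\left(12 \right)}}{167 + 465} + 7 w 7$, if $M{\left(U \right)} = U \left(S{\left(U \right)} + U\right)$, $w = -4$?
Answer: $- \frac{30929}{158} \approx -195.75$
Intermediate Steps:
$S{\left(W \right)} = 1$ ($S{\left(W \right)} = - \frac{3 \left(-1\right)}{3} = \left(- \frac{1}{3}\right) \left(-3\right) = 1$)
$M{\left(U \right)} = U \left(1 + U\right)$
$\frac{M{\left(12 \right)}}{167 + 465} + 7 w 7 = \frac{12 \left(1 + 12\right)}{167 + 465} + 7 \left(-4\right) 7 = \frac{12 \cdot 13}{632} - 196 = 156 \cdot \frac{1}{632} - 196 = \frac{39}{158} - 196 = - \frac{30929}{158}$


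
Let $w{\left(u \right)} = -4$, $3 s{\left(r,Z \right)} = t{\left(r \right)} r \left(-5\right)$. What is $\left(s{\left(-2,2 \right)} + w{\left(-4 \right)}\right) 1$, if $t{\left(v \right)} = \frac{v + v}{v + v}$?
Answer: $- \frac{2}{3} \approx -0.66667$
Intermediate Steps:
$t{\left(v \right)} = 1$ ($t{\left(v \right)} = \frac{2 v}{2 v} = 2 v \frac{1}{2 v} = 1$)
$s{\left(r,Z \right)} = - \frac{5 r}{3}$ ($s{\left(r,Z \right)} = \frac{1 r \left(-5\right)}{3} = \frac{r \left(-5\right)}{3} = \frac{\left(-5\right) r}{3} = - \frac{5 r}{3}$)
$\left(s{\left(-2,2 \right)} + w{\left(-4 \right)}\right) 1 = \left(\left(- \frac{5}{3}\right) \left(-2\right) - 4\right) 1 = \left(\frac{10}{3} - 4\right) 1 = \left(- \frac{2}{3}\right) 1 = - \frac{2}{3}$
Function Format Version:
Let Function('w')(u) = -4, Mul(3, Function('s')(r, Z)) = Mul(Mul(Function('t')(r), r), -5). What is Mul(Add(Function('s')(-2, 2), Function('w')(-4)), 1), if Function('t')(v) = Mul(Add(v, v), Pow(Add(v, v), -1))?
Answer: Rational(-2, 3) ≈ -0.66667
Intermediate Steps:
Function('t')(v) = 1 (Function('t')(v) = Mul(Mul(2, v), Pow(Mul(2, v), -1)) = Mul(Mul(2, v), Mul(Rational(1, 2), Pow(v, -1))) = 1)
Function('s')(r, Z) = Mul(Rational(-5, 3), r) (Function('s')(r, Z) = Mul(Rational(1, 3), Mul(Mul(1, r), -5)) = Mul(Rational(1, 3), Mul(r, -5)) = Mul(Rational(1, 3), Mul(-5, r)) = Mul(Rational(-5, 3), r))
Mul(Add(Function('s')(-2, 2), Function('w')(-4)), 1) = Mul(Add(Mul(Rational(-5, 3), -2), -4), 1) = Mul(Add(Rational(10, 3), -4), 1) = Mul(Rational(-2, 3), 1) = Rational(-2, 3)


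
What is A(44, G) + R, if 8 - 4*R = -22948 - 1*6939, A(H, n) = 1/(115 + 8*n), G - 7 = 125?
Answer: 35007049/4684 ≈ 7473.8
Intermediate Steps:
G = 132 (G = 7 + 125 = 132)
R = 29895/4 (R = 2 - (-22948 - 1*6939)/4 = 2 - (-22948 - 6939)/4 = 2 - 1/4*(-29887) = 2 + 29887/4 = 29895/4 ≈ 7473.8)
A(44, G) + R = 1/(115 + 8*132) + 29895/4 = 1/(115 + 1056) + 29895/4 = 1/1171 + 29895/4 = 35007049/4684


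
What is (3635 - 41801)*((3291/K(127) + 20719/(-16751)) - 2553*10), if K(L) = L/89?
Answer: 1885713932697684/2127377 ≈ 8.8640e+8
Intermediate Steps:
K(L) = L/89 (K(L) = L*(1/89) = L/89)
(3635 - 41801)*((3291/K(127) + 20719/(-16751)) - 2553*10) = (3635 - 41801)*((3291/(((1/89)*127)) + 20719/(-16751)) - 2553*10) = -38166*((3291/(127/89) + 20719*(-1/16751)) - 25530) = -38166*((3291*(89/127) - 20719/16751) - 25530) = -38166*((292899/127 - 20719/16751) - 25530) = -38166*(4903719836/2127377 - 25530) = -38166*(-49408214974/2127377) = 1885713932697684/2127377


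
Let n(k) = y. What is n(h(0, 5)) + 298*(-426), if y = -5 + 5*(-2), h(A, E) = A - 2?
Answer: -126963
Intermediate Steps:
h(A, E) = -2 + A
y = -15 (y = -5 - 10 = -15)
n(k) = -15
n(h(0, 5)) + 298*(-426) = -15 + 298*(-426) = -15 - 126948 = -126963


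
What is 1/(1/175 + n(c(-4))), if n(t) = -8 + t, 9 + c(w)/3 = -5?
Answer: -175/8749 ≈ -0.020002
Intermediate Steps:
c(w) = -42 (c(w) = -27 + 3*(-5) = -27 - 15 = -42)
1/(1/175 + n(c(-4))) = 1/(1/175 + (-8 - 42)) = 1/(1/175 - 50) = 1/(-8749/175) = -175/8749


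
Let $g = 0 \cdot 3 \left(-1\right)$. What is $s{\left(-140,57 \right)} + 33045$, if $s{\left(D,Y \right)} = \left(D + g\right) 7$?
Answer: $32065$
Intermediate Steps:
$g = 0$ ($g = 0 \left(-1\right) = 0$)
$s{\left(D,Y \right)} = 7 D$ ($s{\left(D,Y \right)} = \left(D + 0\right) 7 = D 7 = 7 D$)
$s{\left(-140,57 \right)} + 33045 = 7 \left(-140\right) + 33045 = -980 + 33045 = 32065$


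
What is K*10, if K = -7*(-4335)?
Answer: 303450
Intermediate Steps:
K = 30345
K*10 = 30345*10 = 303450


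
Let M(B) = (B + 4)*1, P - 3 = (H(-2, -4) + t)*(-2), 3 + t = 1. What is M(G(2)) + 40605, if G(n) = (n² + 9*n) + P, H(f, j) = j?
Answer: 40646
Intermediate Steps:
t = -2 (t = -3 + 1 = -2)
P = 15 (P = 3 + (-4 - 2)*(-2) = 3 - 6*(-2) = 3 + 12 = 15)
G(n) = 15 + n² + 9*n (G(n) = (n² + 9*n) + 15 = 15 + n² + 9*n)
M(B) = 4 + B (M(B) = (4 + B)*1 = 4 + B)
M(G(2)) + 40605 = (4 + (15 + 2² + 9*2)) + 40605 = (4 + (15 + 4 + 18)) + 40605 = (4 + 37) + 40605 = 41 + 40605 = 40646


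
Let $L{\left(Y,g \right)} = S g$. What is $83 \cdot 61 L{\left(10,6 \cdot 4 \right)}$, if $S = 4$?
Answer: $486048$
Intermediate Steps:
$L{\left(Y,g \right)} = 4 g$
$83 \cdot 61 L{\left(10,6 \cdot 4 \right)} = 83 \cdot 61 \cdot 4 \cdot 6 \cdot 4 = 5063 \cdot 4 \cdot 24 = 5063 \cdot 96 = 486048$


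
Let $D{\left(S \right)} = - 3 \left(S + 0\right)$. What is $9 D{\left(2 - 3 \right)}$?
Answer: $27$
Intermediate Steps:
$D{\left(S \right)} = - 3 S$
$9 D{\left(2 - 3 \right)} = 9 \left(- 3 \left(2 - 3\right)\right) = 9 \left(\left(-3\right) \left(-1\right)\right) = 9 \cdot 3 = 27$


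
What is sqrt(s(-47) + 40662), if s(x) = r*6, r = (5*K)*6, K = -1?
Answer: 3*sqrt(4498) ≈ 201.20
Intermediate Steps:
r = -30 (r = (5*(-1))*6 = -5*6 = -30)
s(x) = -180 (s(x) = -30*6 = -180)
sqrt(s(-47) + 40662) = sqrt(-180 + 40662) = sqrt(40482) = 3*sqrt(4498)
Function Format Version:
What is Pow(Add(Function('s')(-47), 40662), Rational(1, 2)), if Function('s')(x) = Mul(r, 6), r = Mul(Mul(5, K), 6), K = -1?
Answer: Mul(3, Pow(4498, Rational(1, 2))) ≈ 201.20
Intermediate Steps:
r = -30 (r = Mul(Mul(5, -1), 6) = Mul(-5, 6) = -30)
Function('s')(x) = -180 (Function('s')(x) = Mul(-30, 6) = -180)
Pow(Add(Function('s')(-47), 40662), Rational(1, 2)) = Pow(Add(-180, 40662), Rational(1, 2)) = Pow(40482, Rational(1, 2)) = Mul(3, Pow(4498, Rational(1, 2)))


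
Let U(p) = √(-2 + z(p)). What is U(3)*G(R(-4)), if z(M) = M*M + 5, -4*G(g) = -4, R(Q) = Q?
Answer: 2*√3 ≈ 3.4641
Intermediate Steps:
G(g) = 1 (G(g) = -¼*(-4) = 1)
z(M) = 5 + M² (z(M) = M² + 5 = 5 + M²)
U(p) = √(3 + p²) (U(p) = √(-2 + (5 + p²)) = √(3 + p²))
U(3)*G(R(-4)) = √(3 + 3²)*1 = √(3 + 9)*1 = √12*1 = (2*√3)*1 = 2*√3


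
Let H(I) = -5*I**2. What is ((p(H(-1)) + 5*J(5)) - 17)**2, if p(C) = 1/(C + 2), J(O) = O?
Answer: 529/9 ≈ 58.778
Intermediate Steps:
p(C) = 1/(2 + C)
((p(H(-1)) + 5*J(5)) - 17)**2 = ((1/(2 - 5*(-1)**2) + 5*5) - 17)**2 = ((1/(2 - 5*1) + 25) - 17)**2 = ((1/(2 - 5) + 25) - 17)**2 = ((1/(-3) + 25) - 17)**2 = ((-1/3 + 25) - 17)**2 = (74/3 - 17)**2 = (23/3)**2 = 529/9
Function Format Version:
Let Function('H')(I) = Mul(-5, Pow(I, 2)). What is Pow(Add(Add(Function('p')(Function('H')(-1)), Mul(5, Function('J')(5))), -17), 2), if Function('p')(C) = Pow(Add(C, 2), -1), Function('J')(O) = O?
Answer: Rational(529, 9) ≈ 58.778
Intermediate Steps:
Function('p')(C) = Pow(Add(2, C), -1)
Pow(Add(Add(Function('p')(Function('H')(-1)), Mul(5, Function('J')(5))), -17), 2) = Pow(Add(Add(Pow(Add(2, Mul(-5, Pow(-1, 2))), -1), Mul(5, 5)), -17), 2) = Pow(Add(Add(Pow(Add(2, Mul(-5, 1)), -1), 25), -17), 2) = Pow(Add(Add(Pow(Add(2, -5), -1), 25), -17), 2) = Pow(Add(Add(Pow(-3, -1), 25), -17), 2) = Pow(Add(Add(Rational(-1, 3), 25), -17), 2) = Pow(Add(Rational(74, 3), -17), 2) = Pow(Rational(23, 3), 2) = Rational(529, 9)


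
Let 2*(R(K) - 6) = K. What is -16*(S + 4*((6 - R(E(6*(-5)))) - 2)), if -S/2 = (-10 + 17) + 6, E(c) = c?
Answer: -416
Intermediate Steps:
R(K) = 6 + K/2
S = -26 (S = -2*((-10 + 17) + 6) = -2*(7 + 6) = -2*13 = -26)
-16*(S + 4*((6 - R(E(6*(-5)))) - 2)) = -16*(-26 + 4*((6 - (6 + (6*(-5))/2)) - 2)) = -16*(-26 + 4*((6 - (6 + (½)*(-30))) - 2)) = -16*(-26 + 4*((6 - (6 - 15)) - 2)) = -16*(-26 + 4*((6 - 1*(-9)) - 2)) = -16*(-26 + 4*((6 + 9) - 2)) = -16*(-26 + 4*(15 - 2)) = -16*(-26 + 4*13) = -16*(-26 + 52) = -16*26 = -416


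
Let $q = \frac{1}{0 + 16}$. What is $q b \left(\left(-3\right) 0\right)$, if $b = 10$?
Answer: $0$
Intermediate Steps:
$q = \frac{1}{16} \approx 0.0625$
$q b \left(\left(-3\right) 0\right) = \frac{1}{16} \cdot 10 \left(\left(-3\right) 0\right) = \frac{5}{8} \cdot 0 = 0$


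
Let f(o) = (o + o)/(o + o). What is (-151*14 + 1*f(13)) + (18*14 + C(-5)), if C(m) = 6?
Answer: -1855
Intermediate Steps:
f(o) = 1 (f(o) = (2*o)/((2*o)) = (2*o)*(1/(2*o)) = 1)
(-151*14 + 1*f(13)) + (18*14 + C(-5)) = (-151*14 + 1*1) + (18*14 + 6) = (-2114 + 1) + (252 + 6) = -2113 + 258 = -1855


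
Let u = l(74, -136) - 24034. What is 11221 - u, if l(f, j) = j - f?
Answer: 35465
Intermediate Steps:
u = -24244 (u = (-136 - 1*74) - 24034 = (-136 - 74) - 24034 = -210 - 24034 = -24244)
11221 - u = 11221 - 1*(-24244) = 11221 + 24244 = 35465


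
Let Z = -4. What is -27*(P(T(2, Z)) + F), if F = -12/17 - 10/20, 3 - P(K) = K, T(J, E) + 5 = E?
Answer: -9909/34 ≈ -291.44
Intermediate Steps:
T(J, E) = -5 + E
P(K) = 3 - K
F = -41/34 (F = -12*1/17 - 10*1/20 = -12/17 - ½ = -41/34 ≈ -1.2059)
-27*(P(T(2, Z)) + F) = -27*((3 - (-5 - 4)) - 41/34) = -27*((3 - 1*(-9)) - 41/34) = -27*((3 + 9) - 41/34) = -27*(12 - 41/34) = -27*367/34 = -9909/34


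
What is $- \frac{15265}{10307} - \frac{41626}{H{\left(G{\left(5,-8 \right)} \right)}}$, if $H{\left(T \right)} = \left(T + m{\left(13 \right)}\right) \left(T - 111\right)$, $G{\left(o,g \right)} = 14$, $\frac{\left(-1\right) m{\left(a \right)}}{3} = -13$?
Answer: $\frac{350561817}{52988287} \approx 6.6158$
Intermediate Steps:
$m{\left(a \right)} = 39$ ($m{\left(a \right)} = \left(-3\right) \left(-13\right) = 39$)
$H{\left(T \right)} = \left(-111 + T\right) \left(39 + T\right)$ ($H{\left(T \right)} = \left(T + 39\right) \left(T - 111\right) = \left(39 + T\right) \left(-111 + T\right) = \left(-111 + T\right) \left(39 + T\right)$)
$- \frac{15265}{10307} - \frac{41626}{H{\left(G{\left(5,-8 \right)} \right)}} = - \frac{15265}{10307} - \frac{41626}{-4329 + 14^{2} - 1008} = \left(-15265\right) \frac{1}{10307} - \frac{41626}{-4329 + 196 - 1008} = - \frac{15265}{10307} - \frac{41626}{-5141} = - \frac{15265}{10307} - - \frac{41626}{5141} = - \frac{15265}{10307} + \frac{41626}{5141} = \frac{350561817}{52988287}$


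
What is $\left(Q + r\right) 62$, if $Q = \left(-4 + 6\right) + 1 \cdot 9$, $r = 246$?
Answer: $15934$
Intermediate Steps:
$Q = 11$ ($Q = 2 + 9 = 11$)
$\left(Q + r\right) 62 = \left(11 + 246\right) 62 = 257 \cdot 62 = 15934$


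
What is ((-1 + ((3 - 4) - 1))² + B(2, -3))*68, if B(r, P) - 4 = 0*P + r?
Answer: 1020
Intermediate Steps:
B(r, P) = 4 + r (B(r, P) = 4 + (0*P + r) = 4 + (0 + r) = 4 + r)
((-1 + ((3 - 4) - 1))² + B(2, -3))*68 = ((-1 + ((3 - 4) - 1))² + (4 + 2))*68 = ((-1 + (-1 - 1))² + 6)*68 = ((-1 - 2)² + 6)*68 = ((-3)² + 6)*68 = (9 + 6)*68 = 15*68 = 1020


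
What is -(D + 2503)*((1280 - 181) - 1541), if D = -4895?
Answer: -1057264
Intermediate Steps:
-(D + 2503)*((1280 - 181) - 1541) = -(-4895 + 2503)*((1280 - 181) - 1541) = -(-2392)*(1099 - 1541) = -(-2392)*(-442) = -1*1057264 = -1057264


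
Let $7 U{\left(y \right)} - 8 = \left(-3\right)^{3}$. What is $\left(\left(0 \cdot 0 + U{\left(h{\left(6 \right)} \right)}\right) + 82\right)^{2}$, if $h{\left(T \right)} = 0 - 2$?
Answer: $\frac{308025}{49} \approx 6286.2$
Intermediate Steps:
$h{\left(T \right)} = -2$
$U{\left(y \right)} = - \frac{19}{7}$ ($U{\left(y \right)} = \frac{8}{7} + \frac{\left(-3\right)^{3}}{7} = \frac{8}{7} + \frac{1}{7} \left(-27\right) = \frac{8}{7} - \frac{27}{7} = - \frac{19}{7}$)
$\left(\left(0 \cdot 0 + U{\left(h{\left(6 \right)} \right)}\right) + 82\right)^{2} = \left(\left(0 \cdot 0 - \frac{19}{7}\right) + 82\right)^{2} = \left(\left(0 - \frac{19}{7}\right) + 82\right)^{2} = \left(- \frac{19}{7} + 82\right)^{2} = \left(\frac{555}{7}\right)^{2} = \frac{308025}{49}$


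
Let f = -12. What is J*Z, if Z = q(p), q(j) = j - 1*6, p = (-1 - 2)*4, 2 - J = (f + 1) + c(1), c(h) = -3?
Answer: -288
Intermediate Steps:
J = 16 (J = 2 - ((-12 + 1) - 3) = 2 - (-11 - 3) = 2 - 1*(-14) = 2 + 14 = 16)
p = -12 (p = -3*4 = -12)
q(j) = -6 + j (q(j) = j - 6 = -6 + j)
Z = -18 (Z = -6 - 12 = -18)
J*Z = 16*(-18) = -288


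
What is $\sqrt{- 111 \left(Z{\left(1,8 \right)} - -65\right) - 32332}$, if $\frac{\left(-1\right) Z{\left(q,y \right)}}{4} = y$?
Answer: $i \sqrt{35995} \approx 189.72 i$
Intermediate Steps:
$Z{\left(q,y \right)} = - 4 y$
$\sqrt{- 111 \left(Z{\left(1,8 \right)} - -65\right) - 32332} = \sqrt{- 111 \left(\left(-4\right) 8 - -65\right) - 32332} = \sqrt{- 111 \left(-32 + 65\right) - 32332} = \sqrt{\left(-111\right) 33 - 32332} = \sqrt{-3663 - 32332} = \sqrt{-35995} = i \sqrt{35995}$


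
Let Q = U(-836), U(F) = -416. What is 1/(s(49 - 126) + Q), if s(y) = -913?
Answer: -1/1329 ≈ -0.00075245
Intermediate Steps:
Q = -416
1/(s(49 - 126) + Q) = 1/(-913 - 416) = 1/(-1329) = -1/1329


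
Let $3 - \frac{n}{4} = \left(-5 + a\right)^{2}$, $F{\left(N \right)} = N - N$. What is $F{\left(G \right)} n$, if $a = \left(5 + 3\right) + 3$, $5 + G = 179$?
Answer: $0$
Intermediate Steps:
$G = 174$ ($G = -5 + 179 = 174$)
$F{\left(N \right)} = 0$
$a = 11$ ($a = 8 + 3 = 11$)
$n = -132$ ($n = 12 - 4 \left(-5 + 11\right)^{2} = 12 - 4 \cdot 6^{2} = 12 - 144 = -132$)
$F{\left(G \right)} n = 0 \left(-132\right) = 0$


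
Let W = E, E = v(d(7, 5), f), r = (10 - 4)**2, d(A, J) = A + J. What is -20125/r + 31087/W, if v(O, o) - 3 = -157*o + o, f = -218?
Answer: -75928027/136044 ≈ -558.11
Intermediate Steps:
r = 36 (r = 6**2 = 36)
v(O, o) = 3 - 156*o (v(O, o) = 3 + (-157*o + o) = 3 - 156*o)
E = 34011 (E = 3 - 156*(-218) = 3 + 34008 = 34011)
W = 34011
-20125/r + 31087/W = -20125/36 + 31087/34011 = -75928027/136044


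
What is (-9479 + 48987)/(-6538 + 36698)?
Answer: 9877/7540 ≈ 1.3099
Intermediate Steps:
(-9479 + 48987)/(-6538 + 36698) = 39508/30160 = 39508*(1/30160) = 9877/7540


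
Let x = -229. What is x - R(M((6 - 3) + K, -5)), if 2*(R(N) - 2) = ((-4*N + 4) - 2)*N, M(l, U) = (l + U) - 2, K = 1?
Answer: -210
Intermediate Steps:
M(l, U) = -2 + U + l (M(l, U) = (U + l) - 2 = -2 + U + l)
R(N) = 2 + N*(2 - 4*N)/2 (R(N) = 2 + (((-4*N + 4) - 2)*N)/2 = 2 + (((4 - 4*N) - 2)*N)/2 = 2 + ((2 - 4*N)*N)/2 = 2 + (N*(2 - 4*N))/2 = 2 + N*(2 - 4*N)/2)
x - R(M((6 - 3) + K, -5)) = -229 - (2 + (-2 - 5 + ((6 - 3) + 1)) - 2*(-2 - 5 + ((6 - 3) + 1))**2) = -229 - (2 + (-2 - 5 + (3 + 1)) - 2*(-2 - 5 + (3 + 1))**2) = -229 - (2 + (-2 - 5 + 4) - 2*(-2 - 5 + 4)**2) = -229 - (2 - 3 - 2*(-3)**2) = -229 - (2 - 3 - 2*9) = -229 - (2 - 3 - 18) = -229 - 1*(-19) = -229 + 19 = -210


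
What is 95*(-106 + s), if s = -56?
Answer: -15390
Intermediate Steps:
95*(-106 + s) = 95*(-106 - 56) = 95*(-162) = -15390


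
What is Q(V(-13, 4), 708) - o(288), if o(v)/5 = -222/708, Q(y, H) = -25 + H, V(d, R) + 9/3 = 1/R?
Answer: 80779/118 ≈ 684.57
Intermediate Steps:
V(d, R) = -3 + 1/R
o(v) = -185/118 (o(v) = 5*(-222/708) = 5*(-222*1/708) = 5*(-37/118) = -185/118)
Q(V(-13, 4), 708) - o(288) = (-25 + 708) - 1*(-185/118) = 683 + 185/118 = 80779/118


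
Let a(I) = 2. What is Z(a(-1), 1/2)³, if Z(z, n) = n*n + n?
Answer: 27/64 ≈ 0.42188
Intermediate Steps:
Z(z, n) = n + n² (Z(z, n) = n² + n = n + n²)
Z(a(-1), 1/2)³ = ((1/2)*(1 + 1/2))³ = ((1*(½))*(1 + 1*(½)))³ = ((1 + ½)/2)³ = ((½)*(3/2))³ = (¾)³ = 27/64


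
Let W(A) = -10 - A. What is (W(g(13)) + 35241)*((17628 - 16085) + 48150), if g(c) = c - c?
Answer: 1750734083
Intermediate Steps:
g(c) = 0
(W(g(13)) + 35241)*((17628 - 16085) + 48150) = ((-10 - 1*0) + 35241)*((17628 - 16085) + 48150) = ((-10 + 0) + 35241)*(1543 + 48150) = (-10 + 35241)*49693 = 35231*49693 = 1750734083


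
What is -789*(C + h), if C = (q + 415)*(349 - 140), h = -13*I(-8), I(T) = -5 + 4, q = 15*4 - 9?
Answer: -76854123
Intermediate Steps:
q = 51 (q = 60 - 9 = 51)
I(T) = -1
h = 13 (h = -13*(-1) = 13)
C = 97394 (C = (51 + 415)*(349 - 140) = 466*209 = 97394)
-789*(C + h) = -789*(97394 + 13) = -789*97407 = -76854123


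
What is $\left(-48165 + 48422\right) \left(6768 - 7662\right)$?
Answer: $-229758$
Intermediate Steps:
$\left(-48165 + 48422\right) \left(6768 - 7662\right) = 257 \left(-894\right) = -229758$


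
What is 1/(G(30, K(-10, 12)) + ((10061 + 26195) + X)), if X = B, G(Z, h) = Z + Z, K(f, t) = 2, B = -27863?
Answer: 1/8453 ≈ 0.00011830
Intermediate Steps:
G(Z, h) = 2*Z
X = -27863
1/(G(30, K(-10, 12)) + ((10061 + 26195) + X)) = 1/(2*30 + ((10061 + 26195) - 27863)) = 1/(60 + (36256 - 27863)) = 1/(60 + 8393) = 1/8453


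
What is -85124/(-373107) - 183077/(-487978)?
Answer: 109845949511/182068007646 ≈ 0.60332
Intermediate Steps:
-85124/(-373107) - 183077/(-487978) = -85124*(-1/373107) - 183077*(-1/487978) = 85124/373107 + 183077/487978 = 109845949511/182068007646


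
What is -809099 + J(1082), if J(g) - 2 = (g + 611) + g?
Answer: -806322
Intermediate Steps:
J(g) = 613 + 2*g (J(g) = 2 + ((g + 611) + g) = 2 + ((611 + g) + g) = 2 + (611 + 2*g) = 613 + 2*g)
-809099 + J(1082) = -809099 + (613 + 2*1082) = -809099 + (613 + 2164) = -809099 + 2777 = -806322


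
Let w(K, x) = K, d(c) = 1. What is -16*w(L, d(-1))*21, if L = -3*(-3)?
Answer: -3024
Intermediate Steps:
L = 9
-16*w(L, d(-1))*21 = -16*9*21 = -144*21 = -3024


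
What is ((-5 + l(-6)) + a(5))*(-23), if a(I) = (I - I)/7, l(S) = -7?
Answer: 276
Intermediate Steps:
a(I) = 0 (a(I) = 0*(1/7) = 0)
((-5 + l(-6)) + a(5))*(-23) = ((-5 - 7) + 0)*(-23) = (-12 + 0)*(-23) = -12*(-23) = 276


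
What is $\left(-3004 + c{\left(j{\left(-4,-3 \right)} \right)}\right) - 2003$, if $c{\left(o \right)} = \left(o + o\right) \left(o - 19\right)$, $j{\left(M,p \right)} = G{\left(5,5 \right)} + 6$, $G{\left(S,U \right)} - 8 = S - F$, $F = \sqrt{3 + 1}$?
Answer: $-5075$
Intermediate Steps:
$F = 2$ ($F = \sqrt{4} = 2$)
$G{\left(S,U \right)} = 6 + S$ ($G{\left(S,U \right)} = 8 + \left(S - 2\right) = 8 + \left(-2 + S\right) = 6 + S$)
$j{\left(M,p \right)} = 17$ ($j{\left(M,p \right)} = \left(6 + 5\right) + 6 = 11 + 6 = 17$)
$c{\left(o \right)} = 2 o \left(-19 + o\right)$
$\left(-3004 + c{\left(j{\left(-4,-3 \right)} \right)}\right) - 2003 = \left(-3004 + 2 \cdot 17 \left(-19 + 17\right)\right) - 2003 = \left(-3004 + 2 \cdot 17 \left(-2\right)\right) - 2003 = \left(-3004 - 68\right) - 2003 = -3072 - 2003 = -5075$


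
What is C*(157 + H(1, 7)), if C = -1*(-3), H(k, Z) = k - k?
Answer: 471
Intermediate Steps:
H(k, Z) = 0
C = 3
C*(157 + H(1, 7)) = 3*(157 + 0) = 3*157 = 471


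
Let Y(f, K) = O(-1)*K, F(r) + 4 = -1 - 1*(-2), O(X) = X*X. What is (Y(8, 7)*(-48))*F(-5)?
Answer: 1008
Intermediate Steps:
O(X) = X**2
F(r) = -3 (F(r) = -4 + (-1 - 1*(-2)) = -4 + (-1 + 2) = -4 + 1 = -3)
Y(f, K) = K (Y(f, K) = (-1)**2*K = 1*K = K)
(Y(8, 7)*(-48))*F(-5) = (7*(-48))*(-3) = -336*(-3) = 1008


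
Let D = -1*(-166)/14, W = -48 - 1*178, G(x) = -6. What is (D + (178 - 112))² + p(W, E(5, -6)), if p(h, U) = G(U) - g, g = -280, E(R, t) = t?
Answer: 310451/49 ≈ 6335.7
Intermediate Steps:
W = -226 (W = -48 - 178 = -226)
p(h, U) = 274 (p(h, U) = -6 - 1*(-280) = -6 + 280 = 274)
D = 83/7 (D = 166*(1/14) = 83/7 ≈ 11.857)
(D + (178 - 112))² + p(W, E(5, -6)) = (83/7 + (178 - 112))² + 274 = (83/7 + 66)² + 274 = (545/7)² + 274 = 297025/49 + 274 = 310451/49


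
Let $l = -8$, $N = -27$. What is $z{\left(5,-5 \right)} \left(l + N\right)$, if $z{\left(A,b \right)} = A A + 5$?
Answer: $-1050$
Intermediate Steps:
$z{\left(A,b \right)} = 5 + A^{2}$ ($z{\left(A,b \right)} = A^{2} + 5 = 5 + A^{2}$)
$z{\left(5,-5 \right)} \left(l + N\right) = \left(5 + 5^{2}\right) \left(-8 - 27\right) = \left(5 + 25\right) \left(-35\right) = 30 \left(-35\right) = -1050$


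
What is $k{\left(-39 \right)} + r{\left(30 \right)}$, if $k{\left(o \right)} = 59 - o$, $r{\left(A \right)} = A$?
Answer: $128$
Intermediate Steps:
$k{\left(-39 \right)} + r{\left(30 \right)} = \left(59 - -39\right) + 30 = \left(59 + 39\right) + 30 = 98 + 30 = 128$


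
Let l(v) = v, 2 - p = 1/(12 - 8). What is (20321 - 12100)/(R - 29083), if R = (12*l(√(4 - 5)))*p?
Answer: -239091343/845821330 - 172641*I/845821330 ≈ -0.28267 - 0.00020411*I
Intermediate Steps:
p = 7/4 (p = 2 - 1/(12 - 8) = 2 - 1/4 = 2 - 1*¼ = 2 - ¼ = 7/4 ≈ 1.7500)
R = 21*I (R = (12*√(4 - 5))*(7/4) = (12*√(-1))*(7/4) = (12*I)*(7/4) = 21*I ≈ 21.0*I)
(20321 - 12100)/(R - 29083) = (20321 - 12100)/(21*I - 29083) = 8221/(-29083 + 21*I) = 8221*((-29083 - 21*I)/845821330) = 8221*(-29083 - 21*I)/845821330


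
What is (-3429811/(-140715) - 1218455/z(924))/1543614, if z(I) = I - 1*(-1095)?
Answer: -27421684486/73091045209365 ≈ -0.00037517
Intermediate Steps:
z(I) = 1095 + I (z(I) = I + 1095 = 1095 + I)
(-3429811/(-140715) - 1218455/z(924))/1543614 = (-3429811/(-140715) - 1218455/(1095 + 924))/1543614 = (-3429811*(-1/140715) - 1218455/2019)*(1/1543614) = (3429811/140715 - 1218455*1/2019)*(1/1543614) = (3429811/140715 - 1218455/2019)*(1/1543614) = -54843368972/94701195*1/1543614 = -27421684486/73091045209365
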